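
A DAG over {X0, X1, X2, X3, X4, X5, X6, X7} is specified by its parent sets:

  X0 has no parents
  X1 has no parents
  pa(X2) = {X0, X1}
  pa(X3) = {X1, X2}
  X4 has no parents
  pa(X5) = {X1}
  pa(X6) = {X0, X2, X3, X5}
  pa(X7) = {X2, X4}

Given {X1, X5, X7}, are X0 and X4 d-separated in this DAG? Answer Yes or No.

We examine all 6 paths between X0 and X4:
Path 1: X0 → X2 → X7 ← X4
  X2 is a chain and X2 is not conditioned on; X7 is a collider and X7 is conditioned on, which opens it — no node blocks this path, so it is active.
Path 2: X0 → X6 ← X5 ← X1 → X2 → X7 ← X4
  X6 is a collider here and neither X6 nor any of its descendants is conditioned on, so the collider stays closed — the path is blocked at X6.
Path 3: X0 → X6 ← X5 ← X1 → X3 ← X2 → X7 ← X4
  X6 is a collider here and neither X6 nor any of its descendants is conditioned on, so the collider stays closed — the path is blocked at X6.
Path 4: X0 → X6 ← X2 → X7 ← X4
  X6 is a collider here and neither X6 nor any of its descendants is conditioned on, so the collider stays closed — the path is blocked at X6.
Path 5: X0 → X6 ← X3 ← X2 → X7 ← X4
  X6 is a collider here and neither X6 nor any of its descendants is conditioned on, so the collider stays closed — the path is blocked at X6.
Path 6: X0 → X6 ← X3 ← X1 → X2 → X7 ← X4
  X6 is a collider here and neither X6 nor any of its descendants is conditioned on, so the collider stays closed — the path is blocked at X6.
Since the path X0 → X2 → X7 ← X4 is active, X0 and X4 are not d-separated given {X1, X5, X7}.

No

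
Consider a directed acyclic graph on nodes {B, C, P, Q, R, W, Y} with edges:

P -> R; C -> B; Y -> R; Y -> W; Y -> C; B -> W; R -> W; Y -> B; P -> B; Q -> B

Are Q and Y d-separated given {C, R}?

There are 6 undirected paths between Q and Y; checking each against the conditioning set {C, R}:
Path 1: Q → B ← Y
  B is a collider here and neither B nor any of its descendants is conditioned on, so the collider stays closed — the path is blocked at B.
Path 2: Q → B → W ← R ← Y
  W is a collider here and neither W nor any of its descendants is conditioned on, so the collider stays closed — the path is blocked at W.
Path 3: Q → B → W ← Y
  W is a collider here and neither W nor any of its descendants is conditioned on, so the collider stays closed — the path is blocked at W.
Path 4: Q → B ← C ← Y
  B is a collider here and neither B nor any of its descendants is conditioned on, so the collider stays closed — the path is blocked at B.
Path 5: Q → B ← P → R ← Y
  B is a collider here and neither B nor any of its descendants is conditioned on, so the collider stays closed — the path is blocked at B.
Path 6: Q → B ← P → R → W ← Y
  B is a collider here and neither B nor any of its descendants is conditioned on, so the collider stays closed — the path is blocked at B.
Every path is blocked, so Q and Y are d-separated given {C, R}.

Yes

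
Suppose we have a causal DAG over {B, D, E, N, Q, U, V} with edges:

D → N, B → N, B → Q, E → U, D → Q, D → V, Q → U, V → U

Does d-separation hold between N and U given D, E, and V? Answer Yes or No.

No

There are 4 undirected paths between N and U; checking each against the conditioning set {D, E, V}:
Path 1: N ← D → Q → U
  D is a fork here and D is conditioned on, so the path is blocked at D.
Path 2: N ← D → V → U
  D is a fork here and D is conditioned on, so the path is blocked at D.
Path 3: N ← B → Q → U
  B is a fork and B is not conditioned on; Q is a chain and Q is not conditioned on — no node blocks this path, so it is active.
Path 4: N ← B → Q ← D → V → U
  Q is a collider here and neither Q nor any of its descendants is conditioned on, so the collider stays closed — the path is blocked at Q.
At least one path is unblocked, so d-separation fails.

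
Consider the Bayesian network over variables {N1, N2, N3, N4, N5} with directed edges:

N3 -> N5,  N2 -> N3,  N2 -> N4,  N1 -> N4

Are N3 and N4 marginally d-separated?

Only one path connects N3 and N4:
Path 1: N3 ← N2 → N4
  N2 is a fork and N2 is not conditioned on — no node blocks this path, so it is active.
Because an active path exists, N3 and N4 are not d-separated.

No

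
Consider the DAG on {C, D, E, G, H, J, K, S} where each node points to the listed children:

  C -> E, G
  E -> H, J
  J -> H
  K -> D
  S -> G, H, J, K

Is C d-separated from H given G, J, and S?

No

Enumerating the 6 paths from C to H and testing each for blocking by {G, J, S}:
  1. C → E → H — E:chain[open] ⇒ active
  2. C → E → J → H — E:chain[open]; J:chain[blocks] ⇒ blocked
  3. C → E → J ← S → H — E:chain[open]; J:collider[open]; S:fork[blocks] ⇒ blocked
  4. C → G ← S → H — G:collider[open]; S:fork[blocks] ⇒ blocked
  5. C → G ← S → J → H — G:collider[open]; S:fork[blocks]; J:chain[blocks] ⇒ blocked
  6. C → G ← S → J ← E → H — G:collider[open]; S:fork[blocks]; J:collider[open]; E:fork[open] ⇒ blocked
Because an active path exists, C and H are not d-separated.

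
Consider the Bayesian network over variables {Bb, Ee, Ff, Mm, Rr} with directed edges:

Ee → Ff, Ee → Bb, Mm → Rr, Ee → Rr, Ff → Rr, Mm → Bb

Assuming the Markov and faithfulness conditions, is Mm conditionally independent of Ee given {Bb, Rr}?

No

We examine all 3 paths between Mm and Ee:
Path 1: Mm → Rr ← Ee
  Rr is a collider and Rr is conditioned on, which opens it — no node blocks this path, so it is active.
Path 2: Mm → Rr ← Ff ← Ee
  Rr is a collider and Rr is conditioned on, which opens it; Ff is a chain and Ff is not conditioned on — no node blocks this path, so it is active.
Path 3: Mm → Bb ← Ee
  Bb is a collider and Bb is conditioned on, which opens it — no node blocks this path, so it is active.
Because an active path exists, Mm and Ee are not d-separated.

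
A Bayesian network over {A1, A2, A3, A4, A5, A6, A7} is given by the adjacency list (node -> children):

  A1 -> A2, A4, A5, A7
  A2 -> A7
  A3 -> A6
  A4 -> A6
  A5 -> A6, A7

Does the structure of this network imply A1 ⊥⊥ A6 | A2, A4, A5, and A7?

4 paths connect A1 and A6; each must be blocked for d-separation to hold:
  1. A1 → A5 → A6 — A5:chain[blocks] ⇒ blocked
  2. A1 → A2 → A7 ← A5 → A6 — A2:chain[blocks]; A7:collider[open]; A5:fork[blocks] ⇒ blocked
  3. A1 → A4 → A6 — A4:chain[blocks] ⇒ blocked
  4. A1 → A7 ← A5 → A6 — A7:collider[open]; A5:fork[blocks] ⇒ blocked
All paths are blocked; A1 ⊥ A6 | {A2, A4, A5, A7} holds.

Yes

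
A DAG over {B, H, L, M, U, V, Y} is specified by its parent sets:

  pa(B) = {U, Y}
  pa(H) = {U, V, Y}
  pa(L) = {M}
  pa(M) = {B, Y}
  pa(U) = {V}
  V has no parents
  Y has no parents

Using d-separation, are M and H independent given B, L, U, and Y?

Yes

Enumerating the 6 paths from M to H and testing each for blocking by {B, L, U, Y}:
Path 1: M ← Y → B ← U ← V → H
  Y is a fork here and Y is conditioned on, so the path is blocked at Y.
Path 2: M ← Y → B ← U → H
  Y is a fork here and Y is conditioned on, so the path is blocked at Y.
Path 3: M ← Y → H
  Y is a fork here and Y is conditioned on, so the path is blocked at Y.
Path 4: M ← B ← Y → H
  B is a chain here and B is conditioned on, so the path is blocked at B.
Path 5: M ← B ← U ← V → H
  B is a chain here and B is conditioned on, so the path is blocked at B.
Path 6: M ← B ← U → H
  B is a chain here and B is conditioned on, so the path is blocked at B.
Every path is blocked, so M and H are d-separated given {B, L, U, Y}.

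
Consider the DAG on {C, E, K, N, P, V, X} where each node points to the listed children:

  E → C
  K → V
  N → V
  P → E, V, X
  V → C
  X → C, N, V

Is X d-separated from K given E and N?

Yes

Enumerating the 6 paths from X to K and testing each for blocking by {E, N}:
Path 1: X → V ← K
  V is a collider here and neither V nor any of its descendants is conditioned on, so the collider stays closed — the path is blocked at V.
Path 2: X → N → V ← K
  N is a chain here and N is conditioned on, so the path is blocked at N.
Path 3: X → C ← V ← K
  C is a collider here and neither C nor any of its descendants is conditioned on, so the collider stays closed — the path is blocked at C.
Path 4: X → C ← E ← P → V ← K
  C is a collider here and neither C nor any of its descendants is conditioned on, so the collider stays closed — the path is blocked at C.
Path 5: X ← P → V ← K
  V is a collider here and neither V nor any of its descendants is conditioned on, so the collider stays closed — the path is blocked at V.
Path 6: X ← P → E → C ← V ← K
  E is a chain here and E is conditioned on, so the path is blocked at E.
All paths are blocked; X ⊥ K | {E, N} holds.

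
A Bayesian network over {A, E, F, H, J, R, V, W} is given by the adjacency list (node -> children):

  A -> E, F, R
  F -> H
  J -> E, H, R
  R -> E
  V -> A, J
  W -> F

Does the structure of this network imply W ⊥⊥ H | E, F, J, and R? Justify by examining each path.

We examine all 6 paths between W and H:
Path 1: W → F ← A → E ← J → H
  J is a fork here and J is conditioned on, so the path is blocked at J.
Path 2: W → F ← A → E ← R ← J → H
  R is a chain here and R is conditioned on, so the path is blocked at R.
Path 3: W → F ← A ← V → J → H
  J is a chain here and J is conditioned on, so the path is blocked at J.
Path 4: W → F ← A → R ← J → H
  J is a fork here and J is conditioned on, so the path is blocked at J.
Path 5: W → F ← A → R → E ← J → H
  R is a chain here and R is conditioned on, so the path is blocked at R.
Path 6: W → F → H
  F is a chain here and F is conditioned on, so the path is blocked at F.
Every path is blocked, so W and H are d-separated given {E, F, J, R}.

Yes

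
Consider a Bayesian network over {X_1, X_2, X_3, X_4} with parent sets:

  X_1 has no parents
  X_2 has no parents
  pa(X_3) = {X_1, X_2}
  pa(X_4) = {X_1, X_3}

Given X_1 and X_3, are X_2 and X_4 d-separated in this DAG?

Yes — X_2 and X_4 are d-separated given {X_1, X_3}.

We examine all 2 paths between X_2 and X_4:
Path 1: X_2 → X_3 ← X_1 → X_4
  X_1 is a fork here and X_1 is conditioned on, so the path is blocked at X_1.
Path 2: X_2 → X_3 → X_4
  X_3 is a chain here and X_3 is conditioned on, so the path is blocked at X_3.
Since every path is blocked, d-separation holds.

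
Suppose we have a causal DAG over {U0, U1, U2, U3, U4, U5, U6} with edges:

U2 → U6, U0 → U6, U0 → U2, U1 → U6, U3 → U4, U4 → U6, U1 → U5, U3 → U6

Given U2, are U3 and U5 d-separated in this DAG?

Enumerating the 2 paths from U3 to U5 and testing each for blocking by {U2}:
Path 1: U3 → U6 ← U1 → U5
  U6 is a collider here and neither U6 nor any of its descendants is conditioned on, so the collider stays closed — the path is blocked at U6.
Path 2: U3 → U4 → U6 ← U1 → U5
  U6 is a collider here and neither U6 nor any of its descendants is conditioned on, so the collider stays closed — the path is blocked at U6.
All paths are blocked; U3 ⊥ U5 | {U2} holds.

Yes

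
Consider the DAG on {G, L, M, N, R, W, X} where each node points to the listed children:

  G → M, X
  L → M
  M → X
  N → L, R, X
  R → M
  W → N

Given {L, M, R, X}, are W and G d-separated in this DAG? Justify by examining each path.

There are 6 undirected paths between W and G; checking each against the conditioning set {L, M, R, X}:
Path 1: W → N → L → M → X ← G
  L is a chain here and L is conditioned on, so the path is blocked at L.
Path 2: W → N → L → M ← G
  L is a chain here and L is conditioned on, so the path is blocked at L.
Path 3: W → N → R → M → X ← G
  R is a chain here and R is conditioned on, so the path is blocked at R.
Path 4: W → N → R → M ← G
  R is a chain here and R is conditioned on, so the path is blocked at R.
Path 5: W → N → X ← M ← G
  M is a chain here and M is conditioned on, so the path is blocked at M.
Path 6: W → N → X ← G
  N is a chain and N is not conditioned on; X is a collider and X is conditioned on, which opens it — no node blocks this path, so it is active.
Since the path W → N → X ← G is active, W and G are not d-separated given {L, M, R, X}.

No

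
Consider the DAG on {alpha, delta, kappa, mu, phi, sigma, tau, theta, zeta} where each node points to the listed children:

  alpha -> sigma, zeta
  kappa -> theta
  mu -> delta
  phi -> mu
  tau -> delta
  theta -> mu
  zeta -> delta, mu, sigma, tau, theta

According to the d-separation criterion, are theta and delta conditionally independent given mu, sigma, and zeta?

Yes

There are 6 undirected paths between theta and delta; checking each against the conditioning set {mu, sigma, zeta}:
Path 1: theta ← zeta → delta
  zeta is a fork here and zeta is conditioned on, so the path is blocked at zeta.
Path 2: theta ← zeta → tau → delta
  zeta is a fork here and zeta is conditioned on, so the path is blocked at zeta.
Path 3: theta ← zeta → mu → delta
  zeta is a fork here and zeta is conditioned on, so the path is blocked at zeta.
Path 4: theta → mu ← zeta → delta
  zeta is a fork here and zeta is conditioned on, so the path is blocked at zeta.
Path 5: theta → mu ← zeta → tau → delta
  zeta is a fork here and zeta is conditioned on, so the path is blocked at zeta.
Path 6: theta → mu → delta
  mu is a chain here and mu is conditioned on, so the path is blocked at mu.
All paths are blocked; theta ⊥ delta | {mu, sigma, zeta} holds.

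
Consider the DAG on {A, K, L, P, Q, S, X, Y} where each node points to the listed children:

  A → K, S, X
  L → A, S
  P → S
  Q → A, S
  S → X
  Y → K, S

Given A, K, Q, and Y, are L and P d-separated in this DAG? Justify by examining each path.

Yes

We examine all 5 paths between L and P:
Path 1: L → A → K ← Y → S ← P
  A is a chain here and A is conditioned on, so the path is blocked at A.
Path 2: L → A ← Q → S ← P
  Q is a fork here and Q is conditioned on, so the path is blocked at Q.
Path 3: L → A → X ← S ← P
  A is a chain here and A is conditioned on, so the path is blocked at A.
Path 4: L → A → S ← P
  A is a chain here and A is conditioned on, so the path is blocked at A.
Path 5: L → S ← P
  S is a collider here and neither S nor any of its descendants is conditioned on, so the collider stays closed — the path is blocked at S.
Since every path is blocked, d-separation holds.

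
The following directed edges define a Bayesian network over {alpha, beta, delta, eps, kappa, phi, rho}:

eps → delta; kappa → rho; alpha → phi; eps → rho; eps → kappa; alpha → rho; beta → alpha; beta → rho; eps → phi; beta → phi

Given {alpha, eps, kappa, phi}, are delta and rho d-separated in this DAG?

6 paths connect delta and rho; each must be blocked for d-separation to hold:
  1. delta ← eps → kappa → rho — eps:fork[blocks]; kappa:chain[blocks] ⇒ blocked
  2. delta ← eps → rho — eps:fork[blocks] ⇒ blocked
  3. delta ← eps → phi ← beta → rho — eps:fork[blocks]; phi:collider[open]; beta:fork[open] ⇒ blocked
  4. delta ← eps → phi ← beta → alpha → rho — eps:fork[blocks]; phi:collider[open]; beta:fork[open]; alpha:chain[blocks] ⇒ blocked
  5. delta ← eps → phi ← alpha ← beta → rho — eps:fork[blocks]; phi:collider[open]; alpha:chain[blocks]; beta:fork[open] ⇒ blocked
  6. delta ← eps → phi ← alpha → rho — eps:fork[blocks]; phi:collider[open]; alpha:fork[blocks] ⇒ blocked
Every path is blocked, so delta and rho are d-separated given {alpha, eps, kappa, phi}.

Yes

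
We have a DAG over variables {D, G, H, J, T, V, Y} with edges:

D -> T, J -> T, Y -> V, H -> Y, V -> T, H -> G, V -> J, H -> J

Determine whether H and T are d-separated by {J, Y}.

No

4 paths connect H and T; each must be blocked for d-separation to hold:
  1. H → Y → V → T — Y:chain[blocks]; V:chain[open] ⇒ blocked
  2. H → Y → V → J → T — Y:chain[blocks]; V:chain[open]; J:chain[blocks] ⇒ blocked
  3. H → J → T — J:chain[blocks] ⇒ blocked
  4. H → J ← V → T — J:collider[open]; V:fork[open] ⇒ active
Since the path H → J ← V → T is active, H and T are not d-separated given {J, Y}.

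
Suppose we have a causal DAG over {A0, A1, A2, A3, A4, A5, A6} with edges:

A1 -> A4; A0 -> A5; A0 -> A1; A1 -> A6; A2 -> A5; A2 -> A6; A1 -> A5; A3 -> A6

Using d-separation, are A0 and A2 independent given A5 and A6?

No — A0 and A2 are not d-separated given {A5, A6}.

4 paths connect A0 and A2; each must be blocked for d-separation to hold:
Path 1: A0 → A5 ← A2
  A5 is a collider and A5 is conditioned on, which opens it — no node blocks this path, so it is active.
Path 2: A0 → A5 ← A1 → A6 ← A2
  A5 is a collider and A5 is conditioned on, which opens it; A1 is a fork and A1 is not conditioned on; A6 is a collider and A6 is conditioned on, which opens it — no node blocks this path, so it is active.
Path 3: A0 → A1 → A5 ← A2
  A1 is a chain and A1 is not conditioned on; A5 is a collider and A5 is conditioned on, which opens it — no node blocks this path, so it is active.
Path 4: A0 → A1 → A6 ← A2
  A1 is a chain and A1 is not conditioned on; A6 is a collider and A6 is conditioned on, which opens it — no node blocks this path, so it is active.
Since the path A0 → A5 ← A2 is active, A0 and A2 are not d-separated given {A5, A6}.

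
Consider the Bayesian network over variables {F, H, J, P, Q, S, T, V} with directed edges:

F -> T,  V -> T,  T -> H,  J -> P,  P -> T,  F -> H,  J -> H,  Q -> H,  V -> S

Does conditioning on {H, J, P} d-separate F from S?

No

3 paths connect F and S; each must be blocked for d-separation to hold:
  1. F → H ← J → P → T ← V → S — H:collider[open]; J:fork[blocks]; P:chain[blocks]; T:collider[open]; V:fork[open] ⇒ blocked
  2. F → H ← T ← V → S — H:collider[open]; T:chain[open]; V:fork[open] ⇒ active
  3. F → T ← V → S — T:collider[open]; V:fork[open] ⇒ active
At least one path is unblocked, so d-separation fails.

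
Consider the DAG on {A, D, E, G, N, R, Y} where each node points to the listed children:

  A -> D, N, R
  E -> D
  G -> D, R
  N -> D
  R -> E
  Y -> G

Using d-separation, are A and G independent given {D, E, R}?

No

Enumerating the 6 paths from A to G and testing each for blocking by {D, E, R}:
  1. A → R → E → D ← G — R:chain[blocks]; E:chain[blocks]; D:collider[open] ⇒ blocked
  2. A → R ← G — R:collider[open] ⇒ active
  3. A → N → D ← E ← R ← G — N:chain[open]; D:collider[open]; E:chain[blocks]; R:chain[blocks] ⇒ blocked
  4. A → N → D ← G — N:chain[open]; D:collider[open] ⇒ active
  5. A → D ← E ← R ← G — D:collider[open]; E:chain[blocks]; R:chain[blocks] ⇒ blocked
  6. A → D ← G — D:collider[open] ⇒ active
Because an active path exists, A and G are not d-separated.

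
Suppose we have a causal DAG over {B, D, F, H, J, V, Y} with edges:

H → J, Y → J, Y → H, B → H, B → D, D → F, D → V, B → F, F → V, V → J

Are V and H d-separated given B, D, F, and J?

Enumerating the 6 paths from V to H and testing each for blocking by {B, D, F, J}:
Path 1: V → J ← Y → H
  J is a collider and J is conditioned on, which opens it; Y is a fork and Y is not conditioned on — no node blocks this path, so it is active.
Path 2: V → J ← H
  J is a collider and J is conditioned on, which opens it — no node blocks this path, so it is active.
Path 3: V ← D ← B → H
  D is a chain here and D is conditioned on, so the path is blocked at D.
Path 4: V ← D → F ← B → H
  D is a fork here and D is conditioned on, so the path is blocked at D.
Path 5: V ← F ← B → H
  F is a chain here and F is conditioned on, so the path is blocked at F.
Path 6: V ← F ← D ← B → H
  F is a chain here and F is conditioned on, so the path is blocked at F.
Since the path V → J ← Y → H is active, V and H are not d-separated given {B, D, F, J}.

No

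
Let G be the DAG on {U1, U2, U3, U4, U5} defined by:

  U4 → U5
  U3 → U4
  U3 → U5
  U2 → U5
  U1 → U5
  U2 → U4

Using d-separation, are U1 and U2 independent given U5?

No — U1 and U2 are not d-separated given {U5}.

3 paths connect U1 and U2; each must be blocked for d-separation to hold:
Path 1: U1 → U5 ← U4 ← U2
  U5 is a collider and U5 is conditioned on, which opens it; U4 is a chain and U4 is not conditioned on — no node blocks this path, so it is active.
Path 2: U1 → U5 ← U3 → U4 ← U2
  U5 is a collider and U5 is conditioned on, which opens it; U3 is a fork and U3 is not conditioned on; U4 is a collider and its descendant U5 is conditioned on, which opens it — no node blocks this path, so it is active.
Path 3: U1 → U5 ← U2
  U5 is a collider and U5 is conditioned on, which opens it — no node blocks this path, so it is active.
Since the path U1 → U5 ← U4 ← U2 is active, U1 and U2 are not d-separated given {U5}.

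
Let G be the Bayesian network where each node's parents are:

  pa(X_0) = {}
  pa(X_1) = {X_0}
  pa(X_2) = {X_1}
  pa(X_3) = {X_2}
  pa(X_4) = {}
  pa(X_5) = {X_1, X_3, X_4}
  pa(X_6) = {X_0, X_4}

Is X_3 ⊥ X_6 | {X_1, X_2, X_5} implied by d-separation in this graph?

No

Enumerating the 4 paths from X_3 to X_6 and testing each for blocking by {X_1, X_2, X_5}:
Path 1: X_3 ← X_2 ← X_1 → X_5 ← X_4 → X_6
  X_2 is a chain here and X_2 is conditioned on, so the path is blocked at X_2.
Path 2: X_3 ← X_2 ← X_1 ← X_0 → X_6
  X_2 is a chain here and X_2 is conditioned on, so the path is blocked at X_2.
Path 3: X_3 → X_5 ← X_1 ← X_0 → X_6
  X_1 is a chain here and X_1 is conditioned on, so the path is blocked at X_1.
Path 4: X_3 → X_5 ← X_4 → X_6
  X_5 is a collider and X_5 is conditioned on, which opens it; X_4 is a fork and X_4 is not conditioned on — no node blocks this path, so it is active.
Because an active path exists, X_3 and X_6 are not d-separated.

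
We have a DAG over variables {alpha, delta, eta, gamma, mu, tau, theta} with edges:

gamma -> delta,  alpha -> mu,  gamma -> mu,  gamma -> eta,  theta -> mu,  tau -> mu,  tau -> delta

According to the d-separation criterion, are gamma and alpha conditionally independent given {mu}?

No

We examine all 2 paths between gamma and alpha:
Path 1: gamma → delta ← tau → mu ← alpha
  delta is a collider here and neither delta nor any of its descendants is conditioned on, so the collider stays closed — the path is blocked at delta.
Path 2: gamma → mu ← alpha
  mu is a collider and mu is conditioned on, which opens it — no node blocks this path, so it is active.
Because an active path exists, gamma and alpha are not d-separated.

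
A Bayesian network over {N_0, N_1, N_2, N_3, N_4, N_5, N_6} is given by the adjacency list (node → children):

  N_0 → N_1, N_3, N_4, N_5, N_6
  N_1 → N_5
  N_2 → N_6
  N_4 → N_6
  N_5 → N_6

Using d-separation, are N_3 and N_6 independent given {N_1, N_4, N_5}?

No — N_3 and N_6 are not d-separated given {N_1, N_4, N_5}.

We examine all 4 paths between N_3 and N_6:
Path 1: N_3 ← N_0 → N_6
  N_0 is a fork and N_0 is not conditioned on — no node blocks this path, so it is active.
Path 2: N_3 ← N_0 → N_4 → N_6
  N_4 is a chain here and N_4 is conditioned on, so the path is blocked at N_4.
Path 3: N_3 ← N_0 → N_5 → N_6
  N_5 is a chain here and N_5 is conditioned on, so the path is blocked at N_5.
Path 4: N_3 ← N_0 → N_1 → N_5 → N_6
  N_1 is a chain here and N_1 is conditioned on, so the path is blocked at N_1.
At least one path is unblocked, so d-separation fails.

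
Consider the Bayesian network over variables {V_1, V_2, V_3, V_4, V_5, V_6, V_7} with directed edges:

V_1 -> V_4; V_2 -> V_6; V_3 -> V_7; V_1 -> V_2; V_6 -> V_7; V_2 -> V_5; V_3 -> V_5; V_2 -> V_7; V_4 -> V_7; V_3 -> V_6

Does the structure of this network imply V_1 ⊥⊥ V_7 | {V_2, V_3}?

No

We examine all 6 paths between V_1 and V_7:
Path 1: V_1 → V_4 → V_7
  V_4 is a chain and V_4 is not conditioned on — no node blocks this path, so it is active.
Path 2: V_1 → V_2 → V_7
  V_2 is a chain here and V_2 is conditioned on, so the path is blocked at V_2.
Path 3: V_1 → V_2 → V_5 ← V_3 → V_7
  V_2 is a chain here and V_2 is conditioned on, so the path is blocked at V_2.
Path 4: V_1 → V_2 → V_5 ← V_3 → V_6 → V_7
  V_2 is a chain here and V_2 is conditioned on, so the path is blocked at V_2.
Path 5: V_1 → V_2 → V_6 → V_7
  V_2 is a chain here and V_2 is conditioned on, so the path is blocked at V_2.
Path 6: V_1 → V_2 → V_6 ← V_3 → V_7
  V_2 is a chain here and V_2 is conditioned on, so the path is blocked at V_2.
Since the path V_1 → V_4 → V_7 is active, V_1 and V_7 are not d-separated given {V_2, V_3}.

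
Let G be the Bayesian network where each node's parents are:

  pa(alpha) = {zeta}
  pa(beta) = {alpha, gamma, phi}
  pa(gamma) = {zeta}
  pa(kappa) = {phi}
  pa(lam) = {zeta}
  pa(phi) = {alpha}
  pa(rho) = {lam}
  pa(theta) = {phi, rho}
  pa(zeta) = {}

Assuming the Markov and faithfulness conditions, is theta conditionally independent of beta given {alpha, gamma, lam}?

Enumerating the 6 paths from theta to beta and testing each for blocking by {alpha, gamma, lam}:
Path 1: theta ← rho ← lam ← zeta → alpha → beta
  lam is a chain here and lam is conditioned on, so the path is blocked at lam.
Path 2: theta ← rho ← lam ← zeta → alpha → phi → beta
  lam is a chain here and lam is conditioned on, so the path is blocked at lam.
Path 3: theta ← rho ← lam ← zeta → gamma → beta
  lam is a chain here and lam is conditioned on, so the path is blocked at lam.
Path 4: theta ← phi ← alpha → beta
  alpha is a fork here and alpha is conditioned on, so the path is blocked at alpha.
Path 5: theta ← phi ← alpha ← zeta → gamma → beta
  alpha is a chain here and alpha is conditioned on, so the path is blocked at alpha.
Path 6: theta ← phi → beta
  phi is a fork and phi is not conditioned on — no node blocks this path, so it is active.
Because an active path exists, theta and beta are not d-separated.

No — theta and beta are not d-separated given {alpha, gamma, lam}.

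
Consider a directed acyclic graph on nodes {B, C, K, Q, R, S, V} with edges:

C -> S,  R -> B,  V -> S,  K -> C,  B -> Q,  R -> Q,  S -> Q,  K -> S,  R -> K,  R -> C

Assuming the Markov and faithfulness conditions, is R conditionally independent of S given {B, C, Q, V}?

6 paths connect R and S; each must be blocked for d-separation to hold:
Path 1: R → C → S
  C is a chain here and C is conditioned on, so the path is blocked at C.
Path 2: R → C ← K → S
  C is a collider and C is conditioned on, which opens it; K is a fork and K is not conditioned on — no node blocks this path, so it is active.
Path 3: R → K → C → S
  C is a chain here and C is conditioned on, so the path is blocked at C.
Path 4: R → K → S
  K is a chain and K is not conditioned on — no node blocks this path, so it is active.
Path 5: R → Q ← S
  Q is a collider and Q is conditioned on, which opens it — no node blocks this path, so it is active.
Path 6: R → B → Q ← S
  B is a chain here and B is conditioned on, so the path is blocked at B.
Because an active path exists, R and S are not d-separated.

No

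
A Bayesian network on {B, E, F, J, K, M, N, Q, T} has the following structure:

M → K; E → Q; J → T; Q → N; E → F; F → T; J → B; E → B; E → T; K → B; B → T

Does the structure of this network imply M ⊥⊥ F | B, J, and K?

We examine all 6 paths between M and F:
  1. M → K → B ← E → T ← F — K:chain[blocks]; B:collider[open]; E:fork[open]; T:collider[blocks] ⇒ blocked
  2. M → K → B ← E → F — K:chain[blocks]; B:collider[open]; E:fork[open] ⇒ blocked
  3. M → K → B ← J → T ← E → F — K:chain[blocks]; B:collider[open]; J:fork[blocks]; T:collider[blocks]; E:fork[open] ⇒ blocked
  4. M → K → B ← J → T ← F — K:chain[blocks]; B:collider[open]; J:fork[blocks]; T:collider[blocks] ⇒ blocked
  5. M → K → B → T ← E → F — K:chain[blocks]; B:chain[blocks]; T:collider[blocks]; E:fork[open] ⇒ blocked
  6. M → K → B → T ← F — K:chain[blocks]; B:chain[blocks]; T:collider[blocks] ⇒ blocked
All paths are blocked; M ⊥ F | {B, J, K} holds.

Yes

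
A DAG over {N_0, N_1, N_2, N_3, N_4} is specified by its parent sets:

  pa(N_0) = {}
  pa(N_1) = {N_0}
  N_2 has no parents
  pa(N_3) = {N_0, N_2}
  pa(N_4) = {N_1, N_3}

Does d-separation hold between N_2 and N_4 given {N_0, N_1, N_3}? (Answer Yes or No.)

Yes

We examine all 2 paths between N_2 and N_4:
Path 1: N_2 → N_3 → N_4
  N_3 is a chain here and N_3 is conditioned on, so the path is blocked at N_3.
Path 2: N_2 → N_3 ← N_0 → N_1 → N_4
  N_0 is a fork here and N_0 is conditioned on, so the path is blocked at N_0.
All paths are blocked; N_2 ⊥ N_4 | {N_0, N_1, N_3} holds.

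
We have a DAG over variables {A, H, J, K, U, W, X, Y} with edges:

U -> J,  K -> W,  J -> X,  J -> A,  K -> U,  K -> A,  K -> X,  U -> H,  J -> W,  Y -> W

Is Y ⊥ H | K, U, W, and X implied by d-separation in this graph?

Enumerating the 6 paths from Y to H and testing each for blocking by {K, U, W, X}:
  1. Y → W ← J → A ← K → U → H — W:collider[open]; J:fork[open]; A:collider[blocks]; K:fork[blocks]; U:chain[blocks] ⇒ blocked
  2. Y → W ← J ← U → H — W:collider[open]; J:chain[open]; U:fork[blocks] ⇒ blocked
  3. Y → W ← J → X ← K → U → H — W:collider[open]; J:fork[open]; X:collider[open]; K:fork[blocks]; U:chain[blocks] ⇒ blocked
  4. Y → W ← K → A ← J ← U → H — W:collider[open]; K:fork[blocks]; A:collider[blocks]; J:chain[open]; U:fork[blocks] ⇒ blocked
  5. Y → W ← K → U → H — W:collider[open]; K:fork[blocks]; U:chain[blocks] ⇒ blocked
  6. Y → W ← K → X ← J ← U → H — W:collider[open]; K:fork[blocks]; X:collider[open]; J:chain[open]; U:fork[blocks] ⇒ blocked
Since every path is blocked, d-separation holds.

Yes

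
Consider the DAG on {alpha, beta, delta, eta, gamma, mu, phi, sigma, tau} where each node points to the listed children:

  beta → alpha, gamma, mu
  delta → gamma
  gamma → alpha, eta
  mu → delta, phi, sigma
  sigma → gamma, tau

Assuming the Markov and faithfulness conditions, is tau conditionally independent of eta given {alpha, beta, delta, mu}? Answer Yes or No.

No

There are 4 undirected paths between tau and eta; checking each against the conditioning set {alpha, beta, delta, mu}:
  1. tau ← sigma ← mu → delta → gamma → eta — sigma:chain[open]; mu:fork[blocks]; delta:chain[blocks]; gamma:chain[open] ⇒ blocked
  2. tau ← sigma ← mu ← beta → gamma → eta — sigma:chain[open]; mu:chain[blocks]; beta:fork[blocks]; gamma:chain[open] ⇒ blocked
  3. tau ← sigma ← mu ← beta → alpha ← gamma → eta — sigma:chain[open]; mu:chain[blocks]; beta:fork[blocks]; alpha:collider[open]; gamma:fork[open] ⇒ blocked
  4. tau ← sigma → gamma → eta — sigma:fork[open]; gamma:chain[open] ⇒ active
Because an active path exists, tau and eta are not d-separated.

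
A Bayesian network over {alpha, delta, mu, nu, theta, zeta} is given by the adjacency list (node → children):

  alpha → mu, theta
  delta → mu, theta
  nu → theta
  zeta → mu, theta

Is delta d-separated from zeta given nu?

Enumerating the 4 paths from delta to zeta and testing each for blocking by {nu}:
Path 1: delta → mu ← zeta
  mu is a collider here and neither mu nor any of its descendants is conditioned on, so the collider stays closed — the path is blocked at mu.
Path 2: delta → mu ← alpha → theta ← zeta
  mu is a collider here and neither mu nor any of its descendants is conditioned on, so the collider stays closed — the path is blocked at mu.
Path 3: delta → theta ← zeta
  theta is a collider here and neither theta nor any of its descendants is conditioned on, so the collider stays closed — the path is blocked at theta.
Path 4: delta → theta ← alpha → mu ← zeta
  theta is a collider here and neither theta nor any of its descendants is conditioned on, so the collider stays closed — the path is blocked at theta.
Since every path is blocked, d-separation holds.

Yes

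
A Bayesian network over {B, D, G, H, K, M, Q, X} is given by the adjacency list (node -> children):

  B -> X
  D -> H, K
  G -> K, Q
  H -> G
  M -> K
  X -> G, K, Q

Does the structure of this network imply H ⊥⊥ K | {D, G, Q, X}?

Yes — H and K are d-separated given {D, G, Q, X}.

We examine all 4 paths between H and K:
Path 1: H ← D → K
  D is a fork here and D is conditioned on, so the path is blocked at D.
Path 2: H → G → K
  G is a chain here and G is conditioned on, so the path is blocked at G.
Path 3: H → G ← X → K
  X is a fork here and X is conditioned on, so the path is blocked at X.
Path 4: H → G → Q ← X → K
  G is a chain here and G is conditioned on, so the path is blocked at G.
All paths are blocked; H ⊥ K | {D, G, Q, X} holds.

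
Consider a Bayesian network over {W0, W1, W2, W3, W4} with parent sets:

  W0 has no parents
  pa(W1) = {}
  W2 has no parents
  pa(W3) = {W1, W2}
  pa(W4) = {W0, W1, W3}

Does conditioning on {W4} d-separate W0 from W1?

No

There are 2 undirected paths between W0 and W1; checking each against the conditioning set {W4}:
Path 1: W0 → W4 ← W1
  W4 is a collider and W4 is conditioned on, which opens it — no node blocks this path, so it is active.
Path 2: W0 → W4 ← W3 ← W1
  W4 is a collider and W4 is conditioned on, which opens it; W3 is a chain and W3 is not conditioned on — no node blocks this path, so it is active.
At least one path is unblocked, so d-separation fails.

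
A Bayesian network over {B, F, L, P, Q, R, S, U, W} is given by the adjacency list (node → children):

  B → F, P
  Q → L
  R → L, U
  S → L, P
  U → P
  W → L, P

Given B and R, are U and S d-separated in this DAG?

We examine all 4 paths between U and S:
  1. U → P ← W → L ← S — P:collider[blocks]; W:fork[open]; L:collider[blocks] ⇒ blocked
  2. U → P ← S — P:collider[blocks] ⇒ blocked
  3. U ← R → L ← W → P ← S — R:fork[blocks]; L:collider[blocks]; W:fork[open]; P:collider[blocks] ⇒ blocked
  4. U ← R → L ← S — R:fork[blocks]; L:collider[blocks] ⇒ blocked
Since every path is blocked, d-separation holds.

Yes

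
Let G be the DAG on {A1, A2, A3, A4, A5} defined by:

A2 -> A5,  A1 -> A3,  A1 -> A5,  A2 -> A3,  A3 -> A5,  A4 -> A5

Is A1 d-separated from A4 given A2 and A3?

3 paths connect A1 and A4; each must be blocked for d-separation to hold:
Path 1: A1 → A3 ← A2 → A5 ← A4
  A2 is a fork here and A2 is conditioned on, so the path is blocked at A2.
Path 2: A1 → A3 → A5 ← A4
  A3 is a chain here and A3 is conditioned on, so the path is blocked at A3.
Path 3: A1 → A5 ← A4
  A5 is a collider here and neither A5 nor any of its descendants is conditioned on, so the collider stays closed — the path is blocked at A5.
Since every path is blocked, d-separation holds.

Yes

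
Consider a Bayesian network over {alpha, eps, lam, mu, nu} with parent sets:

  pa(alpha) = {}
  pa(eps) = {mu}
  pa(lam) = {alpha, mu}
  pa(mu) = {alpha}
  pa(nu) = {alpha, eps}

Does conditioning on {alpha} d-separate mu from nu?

No

We examine all 3 paths between mu and nu:
Path 1: mu → lam ← alpha → nu
  lam is a collider here and neither lam nor any of its descendants is conditioned on, so the collider stays closed — the path is blocked at lam.
Path 2: mu ← alpha → nu
  alpha is a fork here and alpha is conditioned on, so the path is blocked at alpha.
Path 3: mu → eps → nu
  eps is a chain and eps is not conditioned on — no node blocks this path, so it is active.
Since the path mu → eps → nu is active, mu and nu are not d-separated given {alpha}.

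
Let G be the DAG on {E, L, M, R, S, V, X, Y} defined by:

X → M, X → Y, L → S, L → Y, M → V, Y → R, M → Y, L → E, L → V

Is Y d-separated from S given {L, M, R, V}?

There are 3 undirected paths between Y and S; checking each against the conditioning set {L, M, R, V}:
Path 1: Y ← X → M → V ← L → S
  M is a chain here and M is conditioned on, so the path is blocked at M.
Path 2: Y ← M → V ← L → S
  M is a fork here and M is conditioned on, so the path is blocked at M.
Path 3: Y ← L → S
  L is a fork here and L is conditioned on, so the path is blocked at L.
Every path is blocked, so Y and S are d-separated given {L, M, R, V}.

Yes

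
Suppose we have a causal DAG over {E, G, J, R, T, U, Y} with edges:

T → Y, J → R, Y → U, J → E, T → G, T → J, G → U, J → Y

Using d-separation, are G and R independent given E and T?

Yes

Enumerating the 4 paths from G to R and testing each for blocking by {E, T}:
Path 1: G → U ← Y ← T → J → R
  U is a collider here and neither U nor any of its descendants is conditioned on, so the collider stays closed — the path is blocked at U.
Path 2: G → U ← Y ← J → R
  U is a collider here and neither U nor any of its descendants is conditioned on, so the collider stays closed — the path is blocked at U.
Path 3: G ← T → Y ← J → R
  T is a fork here and T is conditioned on, so the path is blocked at T.
Path 4: G ← T → J → R
  T is a fork here and T is conditioned on, so the path is blocked at T.
Every path is blocked, so G and R are d-separated given {E, T}.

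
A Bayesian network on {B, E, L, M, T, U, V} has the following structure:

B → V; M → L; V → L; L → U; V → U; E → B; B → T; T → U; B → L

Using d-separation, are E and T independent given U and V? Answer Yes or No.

No — E and T are not d-separated given {U, V}.

There are 5 undirected paths between E and T; checking each against the conditioning set {U, V}:
Path 1: E → B → T
  B is a chain and B is not conditioned on — no node blocks this path, so it is active.
Path 2: E → B → V → U ← T
  V is a chain here and V is conditioned on, so the path is blocked at V.
Path 3: E → B → V → L → U ← T
  V is a chain here and V is conditioned on, so the path is blocked at V.
Path 4: E → B → L → U ← T
  B is a chain and B is not conditioned on; L is a chain and L is not conditioned on; U is a collider and U is conditioned on, which opens it — no node blocks this path, so it is active.
Path 5: E → B → L ← V → U ← T
  V is a fork here and V is conditioned on, so the path is blocked at V.
Because an active path exists, E and T are not d-separated.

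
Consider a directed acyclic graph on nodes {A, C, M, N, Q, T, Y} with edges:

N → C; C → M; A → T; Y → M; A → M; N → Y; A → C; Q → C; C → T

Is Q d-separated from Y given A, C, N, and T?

Yes — Q and Y are d-separated given {A, C, N, T}.

4 paths connect Q and Y; each must be blocked for d-separation to hold:
Path 1: Q → C → T ← A → M ← Y
  C is a chain here and C is conditioned on, so the path is blocked at C.
Path 2: Q → C ← N → Y
  N is a fork here and N is conditioned on, so the path is blocked at N.
Path 3: Q → C → M ← Y
  C is a chain here and C is conditioned on, so the path is blocked at C.
Path 4: Q → C ← A → M ← Y
  A is a fork here and A is conditioned on, so the path is blocked at A.
Every path is blocked, so Q and Y are d-separated given {A, C, N, T}.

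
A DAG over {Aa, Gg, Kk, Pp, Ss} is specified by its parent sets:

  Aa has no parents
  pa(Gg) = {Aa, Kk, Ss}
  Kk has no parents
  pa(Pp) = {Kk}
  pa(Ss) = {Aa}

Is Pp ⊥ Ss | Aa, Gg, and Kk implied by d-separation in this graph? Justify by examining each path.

Yes

Enumerating the 2 paths from Pp to Ss and testing each for blocking by {Aa, Gg, Kk}:
Path 1: Pp ← Kk → Gg ← Aa → Ss
  Kk is a fork here and Kk is conditioned on, so the path is blocked at Kk.
Path 2: Pp ← Kk → Gg ← Ss
  Kk is a fork here and Kk is conditioned on, so the path is blocked at Kk.
Every path is blocked, so Pp and Ss are d-separated given {Aa, Gg, Kk}.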